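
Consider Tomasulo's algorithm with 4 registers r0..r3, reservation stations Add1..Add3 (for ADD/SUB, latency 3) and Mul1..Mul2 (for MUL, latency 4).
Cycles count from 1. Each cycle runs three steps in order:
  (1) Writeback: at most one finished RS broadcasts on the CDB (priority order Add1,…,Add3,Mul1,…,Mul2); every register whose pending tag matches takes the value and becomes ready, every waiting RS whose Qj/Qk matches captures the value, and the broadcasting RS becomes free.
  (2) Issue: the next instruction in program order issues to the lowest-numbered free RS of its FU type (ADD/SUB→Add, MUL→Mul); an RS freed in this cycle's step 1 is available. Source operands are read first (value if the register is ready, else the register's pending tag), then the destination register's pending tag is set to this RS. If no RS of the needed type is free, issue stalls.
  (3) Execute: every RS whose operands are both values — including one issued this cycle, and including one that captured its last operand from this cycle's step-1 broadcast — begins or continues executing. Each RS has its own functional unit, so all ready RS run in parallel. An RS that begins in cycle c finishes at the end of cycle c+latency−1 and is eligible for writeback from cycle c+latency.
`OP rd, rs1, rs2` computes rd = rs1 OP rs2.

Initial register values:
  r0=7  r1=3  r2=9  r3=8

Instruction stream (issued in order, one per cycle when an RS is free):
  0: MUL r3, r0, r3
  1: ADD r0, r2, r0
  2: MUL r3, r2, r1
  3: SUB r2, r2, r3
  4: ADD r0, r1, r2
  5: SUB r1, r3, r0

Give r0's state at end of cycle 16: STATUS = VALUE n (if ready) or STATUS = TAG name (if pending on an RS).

  c1: issue MUL r3<-Mul1  regs: r0:7,r1:3,r2:9,r3:Mul1
  c2: issue ADD r0<-Add1  regs: r0:Add1,r1:3,r2:9,r3:Mul1
  c3: issue MUL r3<-Mul2  regs: r0:Add1,r1:3,r2:9,r3:Mul2
  c4: issue SUB r2<-Add2  regs: r0:Add1,r1:3,r2:Add2,r3:Mul2
  c5: CDB Add1=16; issue ADD r0<-Add1  regs: r0:Add1,r1:3,r2:Add2,r3:Mul2
  c6: CDB Mul1=56; issue SUB r1<-Add3  regs: r0:Add1,r1:Add3,r2:Add2,r3:Mul2
  c7: CDB Mul2=27  regs: r0:Add1,r1:Add3,r2:Add2,r3:27
  c8: -  regs: r0:Add1,r1:Add3,r2:Add2,r3:27
  c9: -  regs: r0:Add1,r1:Add3,r2:Add2,r3:27
  c10: CDB Add2=-18  regs: r0:Add1,r1:Add3,r2:-18,r3:27
  c11: -  regs: r0:Add1,r1:Add3,r2:-18,r3:27
  c12: -  regs: r0:Add1,r1:Add3,r2:-18,r3:27
  c13: CDB Add1=-15  regs: r0:-15,r1:Add3,r2:-18,r3:27
  c14: -  regs: r0:-15,r1:Add3,r2:-18,r3:27
  c15: -  regs: r0:-15,r1:Add3,r2:-18,r3:27
  c16: CDB Add3=42  regs: r0:-15,r1:42,r2:-18,r3:27

STATUS = VALUE -15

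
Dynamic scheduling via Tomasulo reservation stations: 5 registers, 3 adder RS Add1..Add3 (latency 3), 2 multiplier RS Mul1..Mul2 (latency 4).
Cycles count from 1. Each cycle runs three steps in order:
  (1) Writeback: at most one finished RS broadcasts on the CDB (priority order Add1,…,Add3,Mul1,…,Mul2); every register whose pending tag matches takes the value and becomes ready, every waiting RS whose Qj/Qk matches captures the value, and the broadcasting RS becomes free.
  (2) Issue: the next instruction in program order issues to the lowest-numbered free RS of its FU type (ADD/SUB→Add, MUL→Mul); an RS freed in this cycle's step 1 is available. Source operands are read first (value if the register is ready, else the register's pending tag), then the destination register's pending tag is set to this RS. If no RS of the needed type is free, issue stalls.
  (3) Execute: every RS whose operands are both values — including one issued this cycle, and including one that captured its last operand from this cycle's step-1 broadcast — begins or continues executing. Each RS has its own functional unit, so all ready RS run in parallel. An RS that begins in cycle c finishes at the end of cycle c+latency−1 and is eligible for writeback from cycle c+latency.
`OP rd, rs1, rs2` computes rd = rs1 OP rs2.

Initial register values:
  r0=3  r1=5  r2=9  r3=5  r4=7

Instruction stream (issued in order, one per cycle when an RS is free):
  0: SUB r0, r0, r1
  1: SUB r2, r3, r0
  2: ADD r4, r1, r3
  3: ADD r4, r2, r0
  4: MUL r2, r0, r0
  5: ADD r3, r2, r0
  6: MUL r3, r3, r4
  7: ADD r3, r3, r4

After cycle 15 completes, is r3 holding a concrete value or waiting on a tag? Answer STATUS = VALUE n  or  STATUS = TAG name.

c1: issue SUB r0<-Add1 | r0:Add1,r1:5,r2:9,r3:5,r4:7
c2: issue SUB r2<-Add2 | r0:Add1,r1:5,r2:Add2,r3:5,r4:7
c3: issue ADD r4<-Add3 | r0:Add1,r1:5,r2:Add2,r3:5,r4:Add3
c4: CDB Add1=-2; issue ADD r4<-Add1 | r0:-2,r1:5,r2:Add2,r3:5,r4:Add1
c5: issue MUL r2<-Mul1 | r0:-2,r1:5,r2:Mul1,r3:5,r4:Add1
c6: CDB Add3=10; issue ADD r3<-Add3 | r0:-2,r1:5,r2:Mul1,r3:Add3,r4:Add1
c7: CDB Add2=7; issue MUL r3<-Mul2 | r0:-2,r1:5,r2:Mul1,r3:Mul2,r4:Add1
c8: issue ADD r3<-Add2 | r0:-2,r1:5,r2:Mul1,r3:Add2,r4:Add1
c9: CDB Mul1=4 | r0:-2,r1:5,r2:4,r3:Add2,r4:Add1
c10: CDB Add1=5 | r0:-2,r1:5,r2:4,r3:Add2,r4:5
c11: - | r0:-2,r1:5,r2:4,r3:Add2,r4:5
c12: CDB Add3=2 | r0:-2,r1:5,r2:4,r3:Add2,r4:5
c13: - | r0:-2,r1:5,r2:4,r3:Add2,r4:5
c14: - | r0:-2,r1:5,r2:4,r3:Add2,r4:5
c15: - | r0:-2,r1:5,r2:4,r3:Add2,r4:5

STATUS = TAG Add2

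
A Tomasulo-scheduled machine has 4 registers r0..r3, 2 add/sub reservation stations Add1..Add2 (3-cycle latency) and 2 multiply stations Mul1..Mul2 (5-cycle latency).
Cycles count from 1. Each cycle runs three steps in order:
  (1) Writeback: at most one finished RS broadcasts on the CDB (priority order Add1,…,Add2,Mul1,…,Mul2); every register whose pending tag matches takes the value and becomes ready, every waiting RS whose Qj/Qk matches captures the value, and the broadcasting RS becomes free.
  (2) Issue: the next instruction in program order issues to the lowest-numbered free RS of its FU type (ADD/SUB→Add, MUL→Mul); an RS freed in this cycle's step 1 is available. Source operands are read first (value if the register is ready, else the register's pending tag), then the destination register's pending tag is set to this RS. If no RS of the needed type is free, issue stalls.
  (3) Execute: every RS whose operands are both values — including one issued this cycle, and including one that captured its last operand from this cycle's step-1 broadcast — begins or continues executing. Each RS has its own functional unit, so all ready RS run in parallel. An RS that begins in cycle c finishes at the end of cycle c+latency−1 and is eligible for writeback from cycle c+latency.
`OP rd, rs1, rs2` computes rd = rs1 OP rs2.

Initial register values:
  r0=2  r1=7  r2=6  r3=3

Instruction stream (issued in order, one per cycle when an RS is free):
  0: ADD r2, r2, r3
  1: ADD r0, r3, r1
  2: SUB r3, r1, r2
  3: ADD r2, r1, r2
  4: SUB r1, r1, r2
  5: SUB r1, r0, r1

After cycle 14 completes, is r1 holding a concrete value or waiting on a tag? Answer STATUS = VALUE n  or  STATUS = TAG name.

STATUS = VALUE 19

c1: issue ADD r2<-Add1 | r0:2,r1:7,r2:Add1,r3:3
c2: issue ADD r0<-Add2 | r0:Add2,r1:7,r2:Add1,r3:3
c3: stall | r0:Add2,r1:7,r2:Add1,r3:3
c4: CDB Add1=9; issue SUB r3<-Add1 | r0:Add2,r1:7,r2:9,r3:Add1
c5: CDB Add2=10; issue ADD r2<-Add2 | r0:10,r1:7,r2:Add2,r3:Add1
c6: stall | r0:10,r1:7,r2:Add2,r3:Add1
c7: CDB Add1=-2; issue SUB r1<-Add1 | r0:10,r1:Add1,r2:Add2,r3:-2
c8: CDB Add2=16; issue SUB r1<-Add2 | r0:10,r1:Add2,r2:16,r3:-2
c9: - | r0:10,r1:Add2,r2:16,r3:-2
c10: - | r0:10,r1:Add2,r2:16,r3:-2
c11: CDB Add1=-9 | r0:10,r1:Add2,r2:16,r3:-2
c12: - | r0:10,r1:Add2,r2:16,r3:-2
c13: - | r0:10,r1:Add2,r2:16,r3:-2
c14: CDB Add2=19 | r0:10,r1:19,r2:16,r3:-2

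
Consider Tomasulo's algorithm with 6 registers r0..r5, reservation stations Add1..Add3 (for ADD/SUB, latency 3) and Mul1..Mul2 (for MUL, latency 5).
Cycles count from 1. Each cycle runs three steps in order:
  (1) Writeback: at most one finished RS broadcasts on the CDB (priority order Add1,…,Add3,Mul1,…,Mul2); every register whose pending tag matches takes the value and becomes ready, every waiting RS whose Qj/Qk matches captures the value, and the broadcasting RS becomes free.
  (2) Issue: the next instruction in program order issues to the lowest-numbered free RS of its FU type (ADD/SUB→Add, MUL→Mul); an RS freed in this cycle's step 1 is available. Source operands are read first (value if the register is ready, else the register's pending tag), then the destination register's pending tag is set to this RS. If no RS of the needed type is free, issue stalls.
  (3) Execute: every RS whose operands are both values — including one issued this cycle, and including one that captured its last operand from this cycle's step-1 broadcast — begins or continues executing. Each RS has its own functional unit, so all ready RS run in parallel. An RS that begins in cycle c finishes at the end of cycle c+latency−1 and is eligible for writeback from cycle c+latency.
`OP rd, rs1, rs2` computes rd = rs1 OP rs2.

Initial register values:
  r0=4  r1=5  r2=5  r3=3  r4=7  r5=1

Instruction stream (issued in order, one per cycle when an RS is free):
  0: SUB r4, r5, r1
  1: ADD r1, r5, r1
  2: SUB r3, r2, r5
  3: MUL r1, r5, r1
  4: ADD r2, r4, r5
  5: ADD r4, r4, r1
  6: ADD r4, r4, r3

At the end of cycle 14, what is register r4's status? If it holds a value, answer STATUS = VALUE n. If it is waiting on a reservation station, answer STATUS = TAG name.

  c1: issue SUB r4<-Add1  regs: r0:4,r1:5,r2:5,r3:3,r4:Add1,r5:1
  c2: issue ADD r1<-Add2  regs: r0:4,r1:Add2,r2:5,r3:3,r4:Add1,r5:1
  c3: issue SUB r3<-Add3  regs: r0:4,r1:Add2,r2:5,r3:Add3,r4:Add1,r5:1
  c4: CDB Add1=-4; issue MUL r1<-Mul1  regs: r0:4,r1:Mul1,r2:5,r3:Add3,r4:-4,r5:1
  c5: CDB Add2=6; issue ADD r2<-Add1  regs: r0:4,r1:Mul1,r2:Add1,r3:Add3,r4:-4,r5:1
  c6: CDB Add3=4; issue ADD r4<-Add2  regs: r0:4,r1:Mul1,r2:Add1,r3:4,r4:Add2,r5:1
  c7: issue ADD r4<-Add3  regs: r0:4,r1:Mul1,r2:Add1,r3:4,r4:Add3,r5:1
  c8: CDB Add1=-3  regs: r0:4,r1:Mul1,r2:-3,r3:4,r4:Add3,r5:1
  c9: -  regs: r0:4,r1:Mul1,r2:-3,r3:4,r4:Add3,r5:1
  c10: CDB Mul1=6  regs: r0:4,r1:6,r2:-3,r3:4,r4:Add3,r5:1
  c11: -  regs: r0:4,r1:6,r2:-3,r3:4,r4:Add3,r5:1
  c12: -  regs: r0:4,r1:6,r2:-3,r3:4,r4:Add3,r5:1
  c13: CDB Add2=2  regs: r0:4,r1:6,r2:-3,r3:4,r4:Add3,r5:1
  c14: -  regs: r0:4,r1:6,r2:-3,r3:4,r4:Add3,r5:1

STATUS = TAG Add3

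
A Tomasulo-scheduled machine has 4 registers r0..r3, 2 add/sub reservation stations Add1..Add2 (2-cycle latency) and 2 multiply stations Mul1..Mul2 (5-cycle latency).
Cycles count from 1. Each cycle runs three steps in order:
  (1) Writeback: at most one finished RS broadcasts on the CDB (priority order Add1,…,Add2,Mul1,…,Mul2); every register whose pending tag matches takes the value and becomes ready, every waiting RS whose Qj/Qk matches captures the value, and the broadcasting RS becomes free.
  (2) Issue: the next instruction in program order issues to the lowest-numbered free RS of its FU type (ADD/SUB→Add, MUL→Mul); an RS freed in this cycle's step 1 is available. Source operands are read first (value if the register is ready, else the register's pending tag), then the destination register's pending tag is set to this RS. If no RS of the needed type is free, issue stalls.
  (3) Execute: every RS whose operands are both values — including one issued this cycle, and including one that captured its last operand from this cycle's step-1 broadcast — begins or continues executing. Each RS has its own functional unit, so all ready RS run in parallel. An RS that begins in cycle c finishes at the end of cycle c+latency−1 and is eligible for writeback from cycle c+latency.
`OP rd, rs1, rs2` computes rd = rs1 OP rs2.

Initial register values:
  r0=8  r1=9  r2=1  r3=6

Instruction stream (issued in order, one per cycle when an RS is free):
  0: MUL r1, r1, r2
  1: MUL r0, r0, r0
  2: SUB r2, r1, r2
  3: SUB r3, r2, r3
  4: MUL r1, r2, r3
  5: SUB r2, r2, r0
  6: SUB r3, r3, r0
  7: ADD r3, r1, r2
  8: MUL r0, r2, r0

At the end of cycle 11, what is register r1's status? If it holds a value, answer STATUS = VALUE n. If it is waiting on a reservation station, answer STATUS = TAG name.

STATUS = TAG Mul1

  c1: issue MUL r1<-Mul1  regs: r0:8,r1:Mul1,r2:1,r3:6
  c2: issue MUL r0<-Mul2  regs: r0:Mul2,r1:Mul1,r2:1,r3:6
  c3: issue SUB r2<-Add1  regs: r0:Mul2,r1:Mul1,r2:Add1,r3:6
  c4: issue SUB r3<-Add2  regs: r0:Mul2,r1:Mul1,r2:Add1,r3:Add2
  c5: stall  regs: r0:Mul2,r1:Mul1,r2:Add1,r3:Add2
  c6: CDB Mul1=9; issue MUL r1<-Mul1  regs: r0:Mul2,r1:Mul1,r2:Add1,r3:Add2
  c7: CDB Mul2=64; stall  regs: r0:64,r1:Mul1,r2:Add1,r3:Add2
  c8: CDB Add1=8; issue SUB r2<-Add1  regs: r0:64,r1:Mul1,r2:Add1,r3:Add2
  c9: stall  regs: r0:64,r1:Mul1,r2:Add1,r3:Add2
  c10: CDB Add1=-56; issue SUB r3<-Add1  regs: r0:64,r1:Mul1,r2:-56,r3:Add1
  c11: CDB Add2=2; issue ADD r3<-Add2  regs: r0:64,r1:Mul1,r2:-56,r3:Add2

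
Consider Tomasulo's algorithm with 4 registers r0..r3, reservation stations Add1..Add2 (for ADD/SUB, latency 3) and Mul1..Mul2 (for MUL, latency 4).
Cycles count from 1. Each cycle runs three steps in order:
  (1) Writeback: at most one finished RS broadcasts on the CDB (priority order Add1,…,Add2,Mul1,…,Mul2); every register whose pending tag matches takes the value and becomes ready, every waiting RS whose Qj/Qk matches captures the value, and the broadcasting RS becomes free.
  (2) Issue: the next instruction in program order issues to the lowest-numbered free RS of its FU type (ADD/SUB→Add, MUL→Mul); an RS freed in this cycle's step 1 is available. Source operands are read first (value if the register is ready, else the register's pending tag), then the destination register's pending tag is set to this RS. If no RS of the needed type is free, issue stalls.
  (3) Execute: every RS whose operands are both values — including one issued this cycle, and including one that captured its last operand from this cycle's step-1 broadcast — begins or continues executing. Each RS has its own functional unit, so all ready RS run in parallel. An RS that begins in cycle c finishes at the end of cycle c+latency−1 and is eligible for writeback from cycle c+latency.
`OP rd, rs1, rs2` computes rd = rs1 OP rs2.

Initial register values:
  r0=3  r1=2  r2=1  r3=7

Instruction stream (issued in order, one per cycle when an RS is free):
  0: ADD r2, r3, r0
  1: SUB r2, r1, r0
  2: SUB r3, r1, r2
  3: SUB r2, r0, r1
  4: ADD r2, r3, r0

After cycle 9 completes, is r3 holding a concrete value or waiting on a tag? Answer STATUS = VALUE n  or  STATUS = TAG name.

STATUS = VALUE 3

  c1: issue ADD r2<-Add1  regs: r0:3,r1:2,r2:Add1,r3:7
  c2: issue SUB r2<-Add2  regs: r0:3,r1:2,r2:Add2,r3:7
  c3: stall  regs: r0:3,r1:2,r2:Add2,r3:7
  c4: CDB Add1=10; issue SUB r3<-Add1  regs: r0:3,r1:2,r2:Add2,r3:Add1
  c5: CDB Add2=-1; issue SUB r2<-Add2  regs: r0:3,r1:2,r2:Add2,r3:Add1
  c6: stall  regs: r0:3,r1:2,r2:Add2,r3:Add1
  c7: stall  regs: r0:3,r1:2,r2:Add2,r3:Add1
  c8: CDB Add1=3; issue ADD r2<-Add1  regs: r0:3,r1:2,r2:Add1,r3:3
  c9: CDB Add2=1  regs: r0:3,r1:2,r2:Add1,r3:3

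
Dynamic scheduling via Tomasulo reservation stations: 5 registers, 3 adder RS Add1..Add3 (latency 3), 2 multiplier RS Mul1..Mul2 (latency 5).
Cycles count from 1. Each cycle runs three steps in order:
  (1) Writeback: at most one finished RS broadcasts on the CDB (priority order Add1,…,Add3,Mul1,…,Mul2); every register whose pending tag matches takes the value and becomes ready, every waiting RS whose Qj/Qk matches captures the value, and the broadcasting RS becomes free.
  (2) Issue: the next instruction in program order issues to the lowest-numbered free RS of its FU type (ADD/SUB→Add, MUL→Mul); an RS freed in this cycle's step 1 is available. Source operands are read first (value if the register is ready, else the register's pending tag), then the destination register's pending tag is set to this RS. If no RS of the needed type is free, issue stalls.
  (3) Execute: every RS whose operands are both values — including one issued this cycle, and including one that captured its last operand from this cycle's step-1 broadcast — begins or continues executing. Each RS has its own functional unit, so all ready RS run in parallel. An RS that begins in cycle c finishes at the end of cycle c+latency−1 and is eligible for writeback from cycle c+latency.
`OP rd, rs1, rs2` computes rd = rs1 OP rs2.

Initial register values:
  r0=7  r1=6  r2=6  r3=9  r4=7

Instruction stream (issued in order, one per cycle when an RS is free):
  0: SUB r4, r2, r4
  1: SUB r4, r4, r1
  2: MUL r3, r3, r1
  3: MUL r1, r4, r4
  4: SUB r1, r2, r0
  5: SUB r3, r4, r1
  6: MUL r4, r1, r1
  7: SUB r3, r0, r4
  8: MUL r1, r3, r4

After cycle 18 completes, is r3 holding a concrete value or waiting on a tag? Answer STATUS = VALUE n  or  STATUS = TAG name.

c1: issue SUB r4<-Add1 | r0:7,r1:6,r2:6,r3:9,r4:Add1
c2: issue SUB r4<-Add2 | r0:7,r1:6,r2:6,r3:9,r4:Add2
c3: issue MUL r3<-Mul1 | r0:7,r1:6,r2:6,r3:Mul1,r4:Add2
c4: CDB Add1=-1; issue MUL r1<-Mul2 | r0:7,r1:Mul2,r2:6,r3:Mul1,r4:Add2
c5: issue SUB r1<-Add1 | r0:7,r1:Add1,r2:6,r3:Mul1,r4:Add2
c6: issue SUB r3<-Add3 | r0:7,r1:Add1,r2:6,r3:Add3,r4:Add2
c7: CDB Add2=-7; stall | r0:7,r1:Add1,r2:6,r3:Add3,r4:-7
c8: CDB Add1=-1; stall | r0:7,r1:-1,r2:6,r3:Add3,r4:-7
c9: CDB Mul1=54; issue MUL r4<-Mul1 | r0:7,r1:-1,r2:6,r3:Add3,r4:Mul1
c10: issue SUB r3<-Add1 | r0:7,r1:-1,r2:6,r3:Add1,r4:Mul1
c11: CDB Add3=-6; stall | r0:7,r1:-1,r2:6,r3:Add1,r4:Mul1
c12: CDB Mul2=49; issue MUL r1<-Mul2 | r0:7,r1:Mul2,r2:6,r3:Add1,r4:Mul1
c13: - | r0:7,r1:Mul2,r2:6,r3:Add1,r4:Mul1
c14: CDB Mul1=1 | r0:7,r1:Mul2,r2:6,r3:Add1,r4:1
c15: - | r0:7,r1:Mul2,r2:6,r3:Add1,r4:1
c16: - | r0:7,r1:Mul2,r2:6,r3:Add1,r4:1
c17: CDB Add1=6 | r0:7,r1:Mul2,r2:6,r3:6,r4:1
c18: - | r0:7,r1:Mul2,r2:6,r3:6,r4:1

STATUS = VALUE 6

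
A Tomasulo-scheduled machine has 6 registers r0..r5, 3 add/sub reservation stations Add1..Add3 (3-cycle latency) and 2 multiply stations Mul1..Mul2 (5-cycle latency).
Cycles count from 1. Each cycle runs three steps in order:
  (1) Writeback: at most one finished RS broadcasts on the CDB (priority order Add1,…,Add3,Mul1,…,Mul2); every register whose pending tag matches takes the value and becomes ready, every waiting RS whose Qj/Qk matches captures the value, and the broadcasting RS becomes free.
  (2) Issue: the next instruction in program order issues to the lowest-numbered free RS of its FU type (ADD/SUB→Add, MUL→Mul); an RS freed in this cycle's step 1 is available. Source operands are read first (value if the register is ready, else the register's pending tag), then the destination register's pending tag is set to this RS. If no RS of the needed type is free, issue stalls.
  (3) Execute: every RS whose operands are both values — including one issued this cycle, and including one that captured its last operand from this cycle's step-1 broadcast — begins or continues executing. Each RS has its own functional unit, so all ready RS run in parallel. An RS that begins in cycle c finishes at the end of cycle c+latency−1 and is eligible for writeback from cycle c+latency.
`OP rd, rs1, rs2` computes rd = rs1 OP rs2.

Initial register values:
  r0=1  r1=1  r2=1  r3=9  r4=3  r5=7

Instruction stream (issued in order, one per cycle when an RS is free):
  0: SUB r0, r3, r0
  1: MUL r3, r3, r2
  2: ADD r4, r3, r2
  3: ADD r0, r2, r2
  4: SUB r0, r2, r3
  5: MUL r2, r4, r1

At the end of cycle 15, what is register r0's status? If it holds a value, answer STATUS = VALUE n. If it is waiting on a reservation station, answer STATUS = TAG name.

STATUS = VALUE -8

cycle 1: issue SUB r0<-Add1 // r0:Add1,r1:1,r2:1,r3:9,r4:3,r5:7
cycle 2: issue MUL r3<-Mul1 // r0:Add1,r1:1,r2:1,r3:Mul1,r4:3,r5:7
cycle 3: issue ADD r4<-Add2 // r0:Add1,r1:1,r2:1,r3:Mul1,r4:Add2,r5:7
cycle 4: CDB Add1=8; issue ADD r0<-Add1 // r0:Add1,r1:1,r2:1,r3:Mul1,r4:Add2,r5:7
cycle 5: issue SUB r0<-Add3 // r0:Add3,r1:1,r2:1,r3:Mul1,r4:Add2,r5:7
cycle 6: issue MUL r2<-Mul2 // r0:Add3,r1:1,r2:Mul2,r3:Mul1,r4:Add2,r5:7
cycle 7: CDB Add1=2 // r0:Add3,r1:1,r2:Mul2,r3:Mul1,r4:Add2,r5:7
cycle 8: CDB Mul1=9 // r0:Add3,r1:1,r2:Mul2,r3:9,r4:Add2,r5:7
cycle 9: - // r0:Add3,r1:1,r2:Mul2,r3:9,r4:Add2,r5:7
cycle 10: - // r0:Add3,r1:1,r2:Mul2,r3:9,r4:Add2,r5:7
cycle 11: CDB Add2=10 // r0:Add3,r1:1,r2:Mul2,r3:9,r4:10,r5:7
cycle 12: CDB Add3=-8 // r0:-8,r1:1,r2:Mul2,r3:9,r4:10,r5:7
cycle 13: - // r0:-8,r1:1,r2:Mul2,r3:9,r4:10,r5:7
cycle 14: - // r0:-8,r1:1,r2:Mul2,r3:9,r4:10,r5:7
cycle 15: - // r0:-8,r1:1,r2:Mul2,r3:9,r4:10,r5:7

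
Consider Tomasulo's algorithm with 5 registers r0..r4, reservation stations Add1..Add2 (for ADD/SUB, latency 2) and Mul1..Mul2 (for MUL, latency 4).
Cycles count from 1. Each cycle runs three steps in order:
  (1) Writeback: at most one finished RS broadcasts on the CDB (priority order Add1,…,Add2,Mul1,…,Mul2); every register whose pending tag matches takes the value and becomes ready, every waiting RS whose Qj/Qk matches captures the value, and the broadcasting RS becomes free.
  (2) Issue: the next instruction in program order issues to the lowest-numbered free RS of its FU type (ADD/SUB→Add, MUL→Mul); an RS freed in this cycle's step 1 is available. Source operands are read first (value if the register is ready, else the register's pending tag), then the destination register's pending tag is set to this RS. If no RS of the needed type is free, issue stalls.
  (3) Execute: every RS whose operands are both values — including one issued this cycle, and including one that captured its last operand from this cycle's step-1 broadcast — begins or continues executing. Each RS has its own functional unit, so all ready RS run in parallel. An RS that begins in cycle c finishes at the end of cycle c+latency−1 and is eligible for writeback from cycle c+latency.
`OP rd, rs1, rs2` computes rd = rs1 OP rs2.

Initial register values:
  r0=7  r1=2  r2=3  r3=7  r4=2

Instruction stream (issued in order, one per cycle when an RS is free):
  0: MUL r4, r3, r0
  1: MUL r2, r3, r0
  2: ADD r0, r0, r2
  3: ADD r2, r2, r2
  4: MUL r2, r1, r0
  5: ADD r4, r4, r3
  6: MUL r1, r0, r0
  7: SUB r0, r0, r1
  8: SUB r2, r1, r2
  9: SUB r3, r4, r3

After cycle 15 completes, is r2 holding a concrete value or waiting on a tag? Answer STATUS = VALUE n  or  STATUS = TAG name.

  c1: issue MUL r4<-Mul1  regs: r0:7,r1:2,r2:3,r3:7,r4:Mul1
  c2: issue MUL r2<-Mul2  regs: r0:7,r1:2,r2:Mul2,r3:7,r4:Mul1
  c3: issue ADD r0<-Add1  regs: r0:Add1,r1:2,r2:Mul2,r3:7,r4:Mul1
  c4: issue ADD r2<-Add2  regs: r0:Add1,r1:2,r2:Add2,r3:7,r4:Mul1
  c5: CDB Mul1=49; issue MUL r2<-Mul1  regs: r0:Add1,r1:2,r2:Mul1,r3:7,r4:49
  c6: CDB Mul2=49; stall  regs: r0:Add1,r1:2,r2:Mul1,r3:7,r4:49
  c7: stall  regs: r0:Add1,r1:2,r2:Mul1,r3:7,r4:49
  c8: CDB Add1=56; issue ADD r4<-Add1  regs: r0:56,r1:2,r2:Mul1,r3:7,r4:Add1
  c9: CDB Add2=98; issue MUL r1<-Mul2  regs: r0:56,r1:Mul2,r2:Mul1,r3:7,r4:Add1
  c10: CDB Add1=56; issue SUB r0<-Add1  regs: r0:Add1,r1:Mul2,r2:Mul1,r3:7,r4:56
  c11: issue SUB r2<-Add2  regs: r0:Add1,r1:Mul2,r2:Add2,r3:7,r4:56
  c12: CDB Mul1=112; stall  regs: r0:Add1,r1:Mul2,r2:Add2,r3:7,r4:56
  c13: CDB Mul2=3136; stall  regs: r0:Add1,r1:3136,r2:Add2,r3:7,r4:56
  c14: stall  regs: r0:Add1,r1:3136,r2:Add2,r3:7,r4:56
  c15: CDB Add1=-3080; issue SUB r3<-Add1  regs: r0:-3080,r1:3136,r2:Add2,r3:Add1,r4:56

STATUS = TAG Add2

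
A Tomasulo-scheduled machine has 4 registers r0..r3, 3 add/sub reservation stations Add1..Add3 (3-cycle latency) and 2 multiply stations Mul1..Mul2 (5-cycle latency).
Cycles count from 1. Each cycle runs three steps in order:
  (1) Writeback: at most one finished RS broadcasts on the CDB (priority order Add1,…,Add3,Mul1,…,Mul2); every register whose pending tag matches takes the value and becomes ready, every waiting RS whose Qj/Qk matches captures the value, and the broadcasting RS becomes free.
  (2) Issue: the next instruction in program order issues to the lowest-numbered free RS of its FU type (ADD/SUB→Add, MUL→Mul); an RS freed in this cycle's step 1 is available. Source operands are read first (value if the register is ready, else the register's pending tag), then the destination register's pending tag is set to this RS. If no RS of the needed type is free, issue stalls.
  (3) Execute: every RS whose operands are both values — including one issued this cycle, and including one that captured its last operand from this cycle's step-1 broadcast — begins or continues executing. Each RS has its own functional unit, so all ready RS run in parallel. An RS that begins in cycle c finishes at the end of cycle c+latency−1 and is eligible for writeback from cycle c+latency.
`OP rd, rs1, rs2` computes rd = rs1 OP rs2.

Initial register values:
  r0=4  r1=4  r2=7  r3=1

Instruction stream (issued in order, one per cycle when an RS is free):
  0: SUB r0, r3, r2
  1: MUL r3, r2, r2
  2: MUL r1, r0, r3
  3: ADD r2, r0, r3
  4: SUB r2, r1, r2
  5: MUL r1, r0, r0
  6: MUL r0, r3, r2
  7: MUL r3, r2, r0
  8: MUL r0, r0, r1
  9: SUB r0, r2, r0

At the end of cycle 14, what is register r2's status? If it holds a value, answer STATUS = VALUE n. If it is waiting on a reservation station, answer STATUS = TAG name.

cycle 1: issue SUB r0<-Add1 // r0:Add1,r1:4,r2:7,r3:1
cycle 2: issue MUL r3<-Mul1 // r0:Add1,r1:4,r2:7,r3:Mul1
cycle 3: issue MUL r1<-Mul2 // r0:Add1,r1:Mul2,r2:7,r3:Mul1
cycle 4: CDB Add1=-6; issue ADD r2<-Add1 // r0:-6,r1:Mul2,r2:Add1,r3:Mul1
cycle 5: issue SUB r2<-Add2 // r0:-6,r1:Mul2,r2:Add2,r3:Mul1
cycle 6: stall // r0:-6,r1:Mul2,r2:Add2,r3:Mul1
cycle 7: CDB Mul1=49; issue MUL r1<-Mul1 // r0:-6,r1:Mul1,r2:Add2,r3:49
cycle 8: stall // r0:-6,r1:Mul1,r2:Add2,r3:49
cycle 9: stall // r0:-6,r1:Mul1,r2:Add2,r3:49
cycle 10: CDB Add1=43; stall // r0:-6,r1:Mul1,r2:Add2,r3:49
cycle 11: stall // r0:-6,r1:Mul1,r2:Add2,r3:49
cycle 12: CDB Mul1=36; issue MUL r0<-Mul1 // r0:Mul1,r1:36,r2:Add2,r3:49
cycle 13: CDB Mul2=-294; issue MUL r3<-Mul2 // r0:Mul1,r1:36,r2:Add2,r3:Mul2
cycle 14: stall // r0:Mul1,r1:36,r2:Add2,r3:Mul2

STATUS = TAG Add2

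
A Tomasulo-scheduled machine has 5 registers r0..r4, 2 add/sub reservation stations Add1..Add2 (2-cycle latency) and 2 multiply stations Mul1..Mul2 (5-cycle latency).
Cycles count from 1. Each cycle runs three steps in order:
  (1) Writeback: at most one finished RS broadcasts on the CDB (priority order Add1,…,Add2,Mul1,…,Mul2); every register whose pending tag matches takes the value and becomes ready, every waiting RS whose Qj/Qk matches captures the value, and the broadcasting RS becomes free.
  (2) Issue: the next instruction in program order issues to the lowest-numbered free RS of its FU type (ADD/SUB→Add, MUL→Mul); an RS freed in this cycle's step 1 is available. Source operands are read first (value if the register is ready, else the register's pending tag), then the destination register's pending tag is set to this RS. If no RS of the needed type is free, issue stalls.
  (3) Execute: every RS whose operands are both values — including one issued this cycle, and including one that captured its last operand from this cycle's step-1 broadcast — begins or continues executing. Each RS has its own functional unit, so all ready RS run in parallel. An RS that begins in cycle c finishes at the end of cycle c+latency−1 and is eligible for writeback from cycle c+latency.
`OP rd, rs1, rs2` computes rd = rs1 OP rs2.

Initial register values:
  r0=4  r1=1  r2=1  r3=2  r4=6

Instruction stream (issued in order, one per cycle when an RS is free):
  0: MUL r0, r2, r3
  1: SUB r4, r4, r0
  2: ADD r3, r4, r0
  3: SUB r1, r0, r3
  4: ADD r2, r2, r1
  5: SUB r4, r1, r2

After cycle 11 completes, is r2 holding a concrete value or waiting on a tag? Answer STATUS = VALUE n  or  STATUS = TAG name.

STATUS = TAG Add2

  c1: issue MUL r0<-Mul1  regs: r0:Mul1,r1:1,r2:1,r3:2,r4:6
  c2: issue SUB r4<-Add1  regs: r0:Mul1,r1:1,r2:1,r3:2,r4:Add1
  c3: issue ADD r3<-Add2  regs: r0:Mul1,r1:1,r2:1,r3:Add2,r4:Add1
  c4: stall  regs: r0:Mul1,r1:1,r2:1,r3:Add2,r4:Add1
  c5: stall  regs: r0:Mul1,r1:1,r2:1,r3:Add2,r4:Add1
  c6: CDB Mul1=2; stall  regs: r0:2,r1:1,r2:1,r3:Add2,r4:Add1
  c7: stall  regs: r0:2,r1:1,r2:1,r3:Add2,r4:Add1
  c8: CDB Add1=4; issue SUB r1<-Add1  regs: r0:2,r1:Add1,r2:1,r3:Add2,r4:4
  c9: stall  regs: r0:2,r1:Add1,r2:1,r3:Add2,r4:4
  c10: CDB Add2=6; issue ADD r2<-Add2  regs: r0:2,r1:Add1,r2:Add2,r3:6,r4:4
  c11: stall  regs: r0:2,r1:Add1,r2:Add2,r3:6,r4:4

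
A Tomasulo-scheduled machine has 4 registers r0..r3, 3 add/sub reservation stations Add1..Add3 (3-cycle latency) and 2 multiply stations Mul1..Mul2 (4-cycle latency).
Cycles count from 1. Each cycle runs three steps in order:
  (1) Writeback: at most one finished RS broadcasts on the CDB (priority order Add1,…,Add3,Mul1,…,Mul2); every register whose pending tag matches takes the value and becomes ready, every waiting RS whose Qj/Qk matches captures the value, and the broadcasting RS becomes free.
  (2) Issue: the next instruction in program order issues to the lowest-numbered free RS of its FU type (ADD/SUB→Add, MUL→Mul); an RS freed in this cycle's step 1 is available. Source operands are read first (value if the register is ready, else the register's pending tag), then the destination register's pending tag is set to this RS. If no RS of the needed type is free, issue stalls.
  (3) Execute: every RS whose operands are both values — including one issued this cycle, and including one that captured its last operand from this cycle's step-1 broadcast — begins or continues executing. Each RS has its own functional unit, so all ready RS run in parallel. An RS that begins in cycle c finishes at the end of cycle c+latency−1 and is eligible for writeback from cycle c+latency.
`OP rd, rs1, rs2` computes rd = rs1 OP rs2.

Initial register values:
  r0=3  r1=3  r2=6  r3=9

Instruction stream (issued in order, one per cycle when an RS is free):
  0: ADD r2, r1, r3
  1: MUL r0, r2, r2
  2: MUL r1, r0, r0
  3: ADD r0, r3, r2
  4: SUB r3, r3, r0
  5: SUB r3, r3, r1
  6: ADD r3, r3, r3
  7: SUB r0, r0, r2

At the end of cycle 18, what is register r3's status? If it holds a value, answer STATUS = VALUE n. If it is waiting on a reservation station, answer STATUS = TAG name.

c1: issue ADD r2<-Add1 | r0:3,r1:3,r2:Add1,r3:9
c2: issue MUL r0<-Mul1 | r0:Mul1,r1:3,r2:Add1,r3:9
c3: issue MUL r1<-Mul2 | r0:Mul1,r1:Mul2,r2:Add1,r3:9
c4: CDB Add1=12; issue ADD r0<-Add1 | r0:Add1,r1:Mul2,r2:12,r3:9
c5: issue SUB r3<-Add2 | r0:Add1,r1:Mul2,r2:12,r3:Add2
c6: issue SUB r3<-Add3 | r0:Add1,r1:Mul2,r2:12,r3:Add3
c7: CDB Add1=21; issue ADD r3<-Add1 | r0:21,r1:Mul2,r2:12,r3:Add1
c8: CDB Mul1=144; stall | r0:21,r1:Mul2,r2:12,r3:Add1
c9: stall | r0:21,r1:Mul2,r2:12,r3:Add1
c10: CDB Add2=-12; issue SUB r0<-Add2 | r0:Add2,r1:Mul2,r2:12,r3:Add1
c11: - | r0:Add2,r1:Mul2,r2:12,r3:Add1
c12: CDB Mul2=20736 | r0:Add2,r1:20736,r2:12,r3:Add1
c13: CDB Add2=9 | r0:9,r1:20736,r2:12,r3:Add1
c14: - | r0:9,r1:20736,r2:12,r3:Add1
c15: CDB Add3=-20748 | r0:9,r1:20736,r2:12,r3:Add1
c16: - | r0:9,r1:20736,r2:12,r3:Add1
c17: - | r0:9,r1:20736,r2:12,r3:Add1
c18: CDB Add1=-41496 | r0:9,r1:20736,r2:12,r3:-41496

STATUS = VALUE -41496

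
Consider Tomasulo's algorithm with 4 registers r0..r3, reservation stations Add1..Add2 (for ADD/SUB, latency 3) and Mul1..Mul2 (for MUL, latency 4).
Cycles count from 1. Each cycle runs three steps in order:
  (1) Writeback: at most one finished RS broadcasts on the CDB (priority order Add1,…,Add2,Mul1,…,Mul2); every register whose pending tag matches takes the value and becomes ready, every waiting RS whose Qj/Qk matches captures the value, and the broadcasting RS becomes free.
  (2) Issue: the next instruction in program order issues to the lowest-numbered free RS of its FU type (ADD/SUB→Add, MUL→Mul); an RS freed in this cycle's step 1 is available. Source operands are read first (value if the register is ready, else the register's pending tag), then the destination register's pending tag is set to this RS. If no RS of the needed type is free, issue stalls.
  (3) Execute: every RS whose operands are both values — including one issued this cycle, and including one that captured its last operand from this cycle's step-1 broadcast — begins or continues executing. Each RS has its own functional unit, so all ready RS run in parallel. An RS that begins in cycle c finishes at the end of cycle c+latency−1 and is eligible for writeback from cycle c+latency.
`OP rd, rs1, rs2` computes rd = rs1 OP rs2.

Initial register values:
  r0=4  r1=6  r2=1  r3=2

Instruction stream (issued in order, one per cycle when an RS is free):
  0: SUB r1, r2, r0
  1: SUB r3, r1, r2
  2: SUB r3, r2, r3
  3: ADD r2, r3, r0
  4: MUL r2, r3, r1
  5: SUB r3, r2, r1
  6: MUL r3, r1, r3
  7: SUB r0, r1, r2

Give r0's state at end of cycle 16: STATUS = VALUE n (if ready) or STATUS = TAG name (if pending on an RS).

  c1: issue SUB r1<-Add1  regs: r0:4,r1:Add1,r2:1,r3:2
  c2: issue SUB r3<-Add2  regs: r0:4,r1:Add1,r2:1,r3:Add2
  c3: stall  regs: r0:4,r1:Add1,r2:1,r3:Add2
  c4: CDB Add1=-3; issue SUB r3<-Add1  regs: r0:4,r1:-3,r2:1,r3:Add1
  c5: stall  regs: r0:4,r1:-3,r2:1,r3:Add1
  c6: stall  regs: r0:4,r1:-3,r2:1,r3:Add1
  c7: CDB Add2=-4; issue ADD r2<-Add2  regs: r0:4,r1:-3,r2:Add2,r3:Add1
  c8: issue MUL r2<-Mul1  regs: r0:4,r1:-3,r2:Mul1,r3:Add1
  c9: stall  regs: r0:4,r1:-3,r2:Mul1,r3:Add1
  c10: CDB Add1=5; issue SUB r3<-Add1  regs: r0:4,r1:-3,r2:Mul1,r3:Add1
  c11: issue MUL r3<-Mul2  regs: r0:4,r1:-3,r2:Mul1,r3:Mul2
  c12: stall  regs: r0:4,r1:-3,r2:Mul1,r3:Mul2
  c13: CDB Add2=9; issue SUB r0<-Add2  regs: r0:Add2,r1:-3,r2:Mul1,r3:Mul2
  c14: CDB Mul1=-15  regs: r0:Add2,r1:-3,r2:-15,r3:Mul2
  c15: -  regs: r0:Add2,r1:-3,r2:-15,r3:Mul2
  c16: -  regs: r0:Add2,r1:-3,r2:-15,r3:Mul2

STATUS = TAG Add2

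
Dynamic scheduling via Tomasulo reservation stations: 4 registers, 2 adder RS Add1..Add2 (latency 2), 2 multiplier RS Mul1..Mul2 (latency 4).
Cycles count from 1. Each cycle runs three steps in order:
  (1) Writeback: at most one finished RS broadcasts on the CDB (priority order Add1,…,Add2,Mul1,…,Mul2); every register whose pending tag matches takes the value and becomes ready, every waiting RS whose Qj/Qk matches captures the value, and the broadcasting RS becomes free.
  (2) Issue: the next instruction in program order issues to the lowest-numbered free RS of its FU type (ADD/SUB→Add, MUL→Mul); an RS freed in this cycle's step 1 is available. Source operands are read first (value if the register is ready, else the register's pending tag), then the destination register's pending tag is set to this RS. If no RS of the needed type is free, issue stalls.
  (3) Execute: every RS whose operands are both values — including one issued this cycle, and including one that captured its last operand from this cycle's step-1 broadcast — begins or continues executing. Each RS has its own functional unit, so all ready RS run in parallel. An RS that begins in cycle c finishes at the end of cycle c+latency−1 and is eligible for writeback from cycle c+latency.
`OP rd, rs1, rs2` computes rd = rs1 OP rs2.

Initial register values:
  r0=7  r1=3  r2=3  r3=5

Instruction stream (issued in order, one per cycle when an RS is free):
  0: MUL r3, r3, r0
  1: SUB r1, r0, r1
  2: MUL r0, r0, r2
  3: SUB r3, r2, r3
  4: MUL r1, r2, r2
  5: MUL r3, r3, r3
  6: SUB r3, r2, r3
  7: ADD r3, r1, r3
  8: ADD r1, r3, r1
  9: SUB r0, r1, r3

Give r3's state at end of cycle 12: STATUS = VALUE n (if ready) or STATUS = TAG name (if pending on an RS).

cycle 1: issue MUL r3<-Mul1 // r0:7,r1:3,r2:3,r3:Mul1
cycle 2: issue SUB r1<-Add1 // r0:7,r1:Add1,r2:3,r3:Mul1
cycle 3: issue MUL r0<-Mul2 // r0:Mul2,r1:Add1,r2:3,r3:Mul1
cycle 4: CDB Add1=4; issue SUB r3<-Add1 // r0:Mul2,r1:4,r2:3,r3:Add1
cycle 5: CDB Mul1=35; issue MUL r1<-Mul1 // r0:Mul2,r1:Mul1,r2:3,r3:Add1
cycle 6: stall // r0:Mul2,r1:Mul1,r2:3,r3:Add1
cycle 7: CDB Add1=-32; stall // r0:Mul2,r1:Mul1,r2:3,r3:-32
cycle 8: CDB Mul2=21; issue MUL r3<-Mul2 // r0:21,r1:Mul1,r2:3,r3:Mul2
cycle 9: CDB Mul1=9; issue SUB r3<-Add1 // r0:21,r1:9,r2:3,r3:Add1
cycle 10: issue ADD r3<-Add2 // r0:21,r1:9,r2:3,r3:Add2
cycle 11: stall // r0:21,r1:9,r2:3,r3:Add2
cycle 12: CDB Mul2=1024; stall // r0:21,r1:9,r2:3,r3:Add2

STATUS = TAG Add2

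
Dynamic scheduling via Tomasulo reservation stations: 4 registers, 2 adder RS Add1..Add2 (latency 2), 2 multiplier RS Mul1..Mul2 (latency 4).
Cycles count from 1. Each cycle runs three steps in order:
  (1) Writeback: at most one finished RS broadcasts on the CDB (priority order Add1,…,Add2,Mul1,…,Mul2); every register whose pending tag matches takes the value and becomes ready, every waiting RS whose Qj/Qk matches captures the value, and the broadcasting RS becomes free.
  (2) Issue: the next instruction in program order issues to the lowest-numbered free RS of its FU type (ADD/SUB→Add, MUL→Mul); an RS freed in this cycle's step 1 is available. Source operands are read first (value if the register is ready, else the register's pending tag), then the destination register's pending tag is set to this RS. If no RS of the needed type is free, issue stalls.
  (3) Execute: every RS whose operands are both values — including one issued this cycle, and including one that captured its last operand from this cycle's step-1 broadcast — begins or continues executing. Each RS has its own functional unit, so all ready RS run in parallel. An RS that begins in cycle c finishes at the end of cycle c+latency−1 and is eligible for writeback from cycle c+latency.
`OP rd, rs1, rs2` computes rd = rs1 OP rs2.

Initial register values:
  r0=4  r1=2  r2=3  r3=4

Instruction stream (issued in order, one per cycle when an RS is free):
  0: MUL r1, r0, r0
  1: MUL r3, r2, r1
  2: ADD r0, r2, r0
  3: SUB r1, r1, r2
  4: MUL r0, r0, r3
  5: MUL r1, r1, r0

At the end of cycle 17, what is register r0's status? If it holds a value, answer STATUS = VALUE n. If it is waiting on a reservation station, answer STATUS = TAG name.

STATUS = VALUE 336

cycle 1: issue MUL r1<-Mul1 // r0:4,r1:Mul1,r2:3,r3:4
cycle 2: issue MUL r3<-Mul2 // r0:4,r1:Mul1,r2:3,r3:Mul2
cycle 3: issue ADD r0<-Add1 // r0:Add1,r1:Mul1,r2:3,r3:Mul2
cycle 4: issue SUB r1<-Add2 // r0:Add1,r1:Add2,r2:3,r3:Mul2
cycle 5: CDB Add1=7; stall // r0:7,r1:Add2,r2:3,r3:Mul2
cycle 6: CDB Mul1=16; issue MUL r0<-Mul1 // r0:Mul1,r1:Add2,r2:3,r3:Mul2
cycle 7: stall // r0:Mul1,r1:Add2,r2:3,r3:Mul2
cycle 8: CDB Add2=13; stall // r0:Mul1,r1:13,r2:3,r3:Mul2
cycle 9: stall // r0:Mul1,r1:13,r2:3,r3:Mul2
cycle 10: CDB Mul2=48; issue MUL r1<-Mul2 // r0:Mul1,r1:Mul2,r2:3,r3:48
cycle 11: - // r0:Mul1,r1:Mul2,r2:3,r3:48
cycle 12: - // r0:Mul1,r1:Mul2,r2:3,r3:48
cycle 13: - // r0:Mul1,r1:Mul2,r2:3,r3:48
cycle 14: CDB Mul1=336 // r0:336,r1:Mul2,r2:3,r3:48
cycle 15: - // r0:336,r1:Mul2,r2:3,r3:48
cycle 16: - // r0:336,r1:Mul2,r2:3,r3:48
cycle 17: - // r0:336,r1:Mul2,r2:3,r3:48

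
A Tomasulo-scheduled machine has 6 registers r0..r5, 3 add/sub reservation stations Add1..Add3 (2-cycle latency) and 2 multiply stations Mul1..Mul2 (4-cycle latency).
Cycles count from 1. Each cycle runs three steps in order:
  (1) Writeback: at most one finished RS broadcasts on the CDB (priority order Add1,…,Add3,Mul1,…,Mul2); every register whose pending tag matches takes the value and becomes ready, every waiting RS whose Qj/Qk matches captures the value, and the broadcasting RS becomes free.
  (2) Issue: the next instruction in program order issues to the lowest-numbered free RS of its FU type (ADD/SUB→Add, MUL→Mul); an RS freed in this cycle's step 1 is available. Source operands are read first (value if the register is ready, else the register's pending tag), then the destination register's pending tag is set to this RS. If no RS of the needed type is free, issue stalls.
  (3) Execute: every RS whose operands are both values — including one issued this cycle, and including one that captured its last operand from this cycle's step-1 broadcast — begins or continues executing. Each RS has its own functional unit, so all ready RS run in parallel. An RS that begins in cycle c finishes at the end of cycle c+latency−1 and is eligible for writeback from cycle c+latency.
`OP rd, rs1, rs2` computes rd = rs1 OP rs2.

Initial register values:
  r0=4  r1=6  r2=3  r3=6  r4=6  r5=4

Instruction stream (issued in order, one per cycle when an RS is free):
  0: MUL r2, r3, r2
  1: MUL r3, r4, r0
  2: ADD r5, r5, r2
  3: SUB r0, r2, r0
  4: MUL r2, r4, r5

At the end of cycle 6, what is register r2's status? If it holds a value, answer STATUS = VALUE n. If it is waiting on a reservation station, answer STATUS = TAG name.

cycle 1: issue MUL r2<-Mul1 // r0:4,r1:6,r2:Mul1,r3:6,r4:6,r5:4
cycle 2: issue MUL r3<-Mul2 // r0:4,r1:6,r2:Mul1,r3:Mul2,r4:6,r5:4
cycle 3: issue ADD r5<-Add1 // r0:4,r1:6,r2:Mul1,r3:Mul2,r4:6,r5:Add1
cycle 4: issue SUB r0<-Add2 // r0:Add2,r1:6,r2:Mul1,r3:Mul2,r4:6,r5:Add1
cycle 5: CDB Mul1=18; issue MUL r2<-Mul1 // r0:Add2,r1:6,r2:Mul1,r3:Mul2,r4:6,r5:Add1
cycle 6: CDB Mul2=24 // r0:Add2,r1:6,r2:Mul1,r3:24,r4:6,r5:Add1

STATUS = TAG Mul1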